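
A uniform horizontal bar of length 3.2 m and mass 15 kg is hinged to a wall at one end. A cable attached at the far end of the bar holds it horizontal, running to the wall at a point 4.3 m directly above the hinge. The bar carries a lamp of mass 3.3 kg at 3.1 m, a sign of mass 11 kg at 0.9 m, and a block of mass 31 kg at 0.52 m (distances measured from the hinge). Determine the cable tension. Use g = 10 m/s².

Taking torques about the hinge:
Beam weight: 15 × 10 = 150 N down at 1.6 m → arm 1.6 m, τ = 150 × 1.6 = 240 N·m clockwise.
Lamp: 3.3 × 10 = 33 N down at 3.1 m → arm 3.1 m, τ = 33 × 3.1 = 102.3 N·m clockwise.
Sign: 11 × 10 = 110 N down at 0.9 m → arm 0.9 m, τ = 110 × 0.9 = 99 N·m clockwise.
Block: 31 × 10 = 310 N down at 0.52 m → arm 0.52 m, τ = 310 × 0.52 = 161.2 N·m clockwise.
Total clockwise load moment = 602.5 N·m.
The cable tension T acts at 3.2 m; only its component perpendicular to the bar, T sinθ, produces torque. sinθ = h/√(h²+d²) = 4.3/√(4.3²+3.2²) = 0.8022.
Στ = 0 ⇒ T × 3.2 × 0.8022 = 602.5 ⇒ T = 602.5 / 2.567 = 235 N.

T ≈ 235 N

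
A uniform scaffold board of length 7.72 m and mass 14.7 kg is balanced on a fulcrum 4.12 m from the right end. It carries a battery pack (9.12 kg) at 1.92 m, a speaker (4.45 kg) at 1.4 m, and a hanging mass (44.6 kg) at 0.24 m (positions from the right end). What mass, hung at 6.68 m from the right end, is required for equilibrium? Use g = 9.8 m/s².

Sum moments about the fulcrum (at 4.12 m from the right end) (the support reaction has zero arm there).
Beam weight: 14.7 × 9.8 = 144.1 N down at 3.86 m → arm 0.26 m, τ = 144.1 × 0.26 = 37.47 N·m clockwise.
Battery pack: 9.12 × 9.8 = 89.38 N down at 1.92 m → arm 2.2 m, τ = 89.38 × 2.2 = 196.6 N·m clockwise.
Speaker: 4.45 × 9.8 = 43.61 N down at 1.4 m → arm 2.72 m, τ = 43.61 × 2.72 = 118.6 N·m clockwise.
Hanging mass: 44.6 × 9.8 = 437.1 N down at 0.24 m → arm 3.88 m, τ = 437.1 × 3.88 = 1696 N·m clockwise.
Net moment of known loads = 2049 N·m clockwise.
An unknown mass m at 6.68 m has arm 2.56 m; its moment is m·g·2.56 counterclockwise.
Στ = 0 ⇒ m × 9.8 × 2.56 = 2049 ⇒ m = 2049 / (9.8 × 2.56) = 81.7 kg.

m ≈ 81.7 kg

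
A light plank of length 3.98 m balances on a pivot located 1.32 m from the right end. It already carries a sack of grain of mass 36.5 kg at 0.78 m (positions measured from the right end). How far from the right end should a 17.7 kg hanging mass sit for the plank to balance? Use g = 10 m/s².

Taking torques about the pivot (at 1.32 m from the right end):
Sack of grain: 36.5 × 10 = 365 N down at 0.78 m → arm 0.54 m, τ = 365 × 0.54 = 197.1 N·m clockwise.
Net moment of existing loads = 197.1 N·m clockwise.
The hanging mass weighs 17.7 × 10 = 177 N and must supply an equal counterclockwise moment, so its lever arm about the pivot is 197.1 / 177 = 1.11 m.
That puts it at 1.32 + 1.11 = 2.43 m from the right end.

x ≈ 2.43 m from the right end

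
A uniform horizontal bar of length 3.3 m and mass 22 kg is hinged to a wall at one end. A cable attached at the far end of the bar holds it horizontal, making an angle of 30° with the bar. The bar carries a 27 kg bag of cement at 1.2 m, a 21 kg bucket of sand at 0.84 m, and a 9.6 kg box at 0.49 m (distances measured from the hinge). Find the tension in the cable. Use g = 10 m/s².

About the hinge:
Beam weight: 22 × 10 = 220 N down at 1.65 m → arm 1.65 m, τ = 220 × 1.65 = 363 N·m clockwise.
Bag of cement: 27 × 10 = 270 N down at 1.2 m → arm 1.2 m, τ = 270 × 1.2 = 324 N·m clockwise.
Bucket of sand: 21 × 10 = 210 N down at 0.84 m → arm 0.84 m, τ = 210 × 0.84 = 176.4 N·m clockwise.
Box: 9.6 × 10 = 96 N down at 0.49 m → arm 0.49 m, τ = 96 × 0.49 = 47.04 N·m clockwise.
Total clockwise load moment = 910.4 N·m.
The cable tension T acts at 3.3 m; only its component perpendicular to the bar, T sinθ, produces torque. sin 30° = 0.5.
For rotational equilibrium, T × 3.3 × 0.5 = 910.4, so T = 910.4 / 1.65 = 552 N.

T ≈ 552 N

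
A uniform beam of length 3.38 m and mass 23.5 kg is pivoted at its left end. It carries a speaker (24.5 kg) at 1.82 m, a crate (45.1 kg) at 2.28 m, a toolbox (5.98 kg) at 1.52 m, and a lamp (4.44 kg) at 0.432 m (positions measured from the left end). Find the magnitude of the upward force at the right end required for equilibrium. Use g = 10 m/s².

F ≈ 586 N

Sum moments about the left end (the unknown pivot reaction has zero arm there).
Beam weight: 23.5 × 10 = 235 N down at 1.69 m → arm 1.69 m, τ = 235 × 1.69 = 397.1 N·m clockwise.
Speaker: 24.5 × 10 = 245 N down at 1.82 m → arm 1.82 m, τ = 245 × 1.82 = 445.9 N·m clockwise.
Crate: 45.1 × 10 = 451 N down at 2.28 m → arm 2.28 m, τ = 451 × 2.28 = 1028 N·m clockwise.
Toolbox: 5.98 × 10 = 59.8 N down at 1.52 m → arm 1.52 m, τ = 59.8 × 1.52 = 90.9 N·m clockwise.
Lamp: 4.44 × 10 = 44.4 N down at 0.432 m → arm 0.432 m, τ = 44.4 × 0.432 = 19.18 N·m clockwise.
Net moment of the loads = 1981 N·m clockwise.
The upward force F acts at the right end, arm 3.38 m, giving F × 3.38 counterclockwise.
For rotational equilibrium, F × 3.38 = 1981, so F = 1981 / 3.38 = 586 N.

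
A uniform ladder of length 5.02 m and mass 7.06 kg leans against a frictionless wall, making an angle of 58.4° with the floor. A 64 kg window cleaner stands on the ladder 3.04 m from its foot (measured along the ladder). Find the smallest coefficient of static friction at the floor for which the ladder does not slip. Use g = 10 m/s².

Choose the foot of the ladder as the axis so the floor normal and friction both act there and drop out.
Ladder weight 7.06×10 = 70.6 N acts at 2.51 m along the ladder; its horizontal arm is 2.51·cos58.4° = 1.315 m → τ = 92.84 N·m clockwise.
Window cleaner: 64×10 = 640 N at 3.04 m → arm 1.593 m → τ = 1020 N·m clockwise.
Wall normal N acts horizontally at the top; its moment arm is the height L sinθ = 5.02·sin58.4° = 4.276 m, counterclockwise.
For rotational equilibrium, N × 4.276 = 1113, so N = 260.3 N.
ΣFx = 0 ⇒ f = N_wall = 260.3 N. ΣFy = 0 ⇒ N_floor = 710.6 N.
μ_min = f / N_floor = 260.3 / 710.6 = 0.366.

μ_min ≈ 0.366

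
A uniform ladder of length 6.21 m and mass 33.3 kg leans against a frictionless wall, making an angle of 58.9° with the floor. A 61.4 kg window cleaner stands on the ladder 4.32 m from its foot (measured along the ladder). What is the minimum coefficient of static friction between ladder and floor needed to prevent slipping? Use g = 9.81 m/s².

μ_min ≈ 0.378

Take moments about the foot of the ladder.
Ladder weight 33.3×9.81 = 326.7 N acts at 3.105 m along the ladder; its horizontal arm is 3.105·cos58.9° = 1.604 m → τ = 524 N·m clockwise.
Window cleaner: 61.4×9.81 = 602.3 N at 4.32 m → arm 2.231 m → τ = 1344 N·m clockwise.
Wall normal N acts horizontally at the top; its moment arm is the height L sinθ = 6.21·sin58.9° = 5.317 m, counterclockwise.
Balancing moments: N × 5.317 = 1868, giving N = 351.3 N.
ΣFx = 0 ⇒ f = N_wall = 351.3 N. ΣFy = 0 ⇒ N_floor = 929 N.
μ_min = f / N_floor = 351.3 / 929 = 0.378.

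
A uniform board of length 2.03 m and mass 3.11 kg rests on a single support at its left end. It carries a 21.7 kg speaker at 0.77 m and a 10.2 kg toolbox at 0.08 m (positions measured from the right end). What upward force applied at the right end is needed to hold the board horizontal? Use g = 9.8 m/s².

F ≈ 243 N

Taking torques about the left end:
Beam weight: 3.11 × 9.8 = 30.48 N down at 1.015 m → arm 1.015 m, τ = 30.48 × 1.015 = 30.94 N·m clockwise.
Speaker: 21.7 × 9.8 = 212.7 N down at 0.77 m → arm 1.26 m, τ = 212.7 × 1.26 = 268 N·m clockwise.
Toolbox: 10.2 × 9.8 = 99.96 N down at 0.08 m → arm 1.95 m, τ = 99.96 × 1.95 = 194.9 N·m clockwise.
Net moment of the loads = 493.8 N·m clockwise.
The upward force F acts at the right end, arm 2.03 m, giving F × 2.03 counterclockwise.
Setting net torque to zero: F × 2.03 = 493.8 → F = 493.8 / 2.03 = 243 N.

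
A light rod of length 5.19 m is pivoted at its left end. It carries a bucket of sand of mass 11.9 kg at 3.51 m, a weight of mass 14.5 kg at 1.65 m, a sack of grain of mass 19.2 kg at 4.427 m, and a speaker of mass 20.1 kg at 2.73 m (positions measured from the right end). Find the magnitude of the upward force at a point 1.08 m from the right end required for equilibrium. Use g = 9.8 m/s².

Sum moments about the left end (the unknown pivot reaction has zero arm there).
Bucket of sand: 11.9 × 9.8 = 116.6 N down at 3.51 m → arm 1.68 m, τ = 116.6 × 1.68 = 195.9 N·m clockwise.
Weight: 14.5 × 9.8 = 142.1 N down at 1.65 m → arm 3.54 m, τ = 142.1 × 3.54 = 503 N·m clockwise.
Sack of grain: 19.2 × 9.8 = 188.2 N down at 4.427 m → arm 0.763 m, τ = 188.2 × 0.763 = 143.6 N·m clockwise.
Speaker: 20.1 × 9.8 = 197 N down at 2.73 m → arm 2.46 m, τ = 197 × 2.46 = 484.6 N·m clockwise.
Net moment of the loads = 1327 N·m clockwise.
The upward force F acts at a point 1.08 m from the right end, arm 4.11 m, giving F × 4.11 counterclockwise.
Στ = 0 ⇒ F × 4.11 = 1327 ⇒ F = 1327 / 4.11 = 323 N.

F ≈ 323 N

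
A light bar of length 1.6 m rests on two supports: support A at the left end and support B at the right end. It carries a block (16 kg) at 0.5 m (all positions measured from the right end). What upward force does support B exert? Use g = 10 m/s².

About support A:
Block: 16 × 10 = 160 N down at 0.5 m → arm 1.1 m, τ = 160 × 1.1 = 176 N·m clockwise.
Net load moment about support A = 176 N·m clockwise.
Reaction R at support B is upward at 0 m, arm 1.6 m → moment R × 1.6 counterclockwise.
Setting net torque to zero: R × 1.6 = 176 → R = 110 N.

R_B ≈ 110 N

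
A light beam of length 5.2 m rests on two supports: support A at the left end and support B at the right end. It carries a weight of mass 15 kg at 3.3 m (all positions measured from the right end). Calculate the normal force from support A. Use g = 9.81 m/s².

R_A ≈ 93.4 N

About support B:
Weight: 15 × 9.81 = 147.2 N down at 3.3 m → arm 3.3 m, τ = 147.2 × 3.3 = 485.8 N·m counterclockwise.
Net load moment about support B = 485.8 N·m counterclockwise.
Reaction R at support A is upward at 5.2 m, arm 5.2 m → moment R × 5.2 clockwise.
Setting net torque to zero: R × 5.2 = 485.8 → R = 93.4 N.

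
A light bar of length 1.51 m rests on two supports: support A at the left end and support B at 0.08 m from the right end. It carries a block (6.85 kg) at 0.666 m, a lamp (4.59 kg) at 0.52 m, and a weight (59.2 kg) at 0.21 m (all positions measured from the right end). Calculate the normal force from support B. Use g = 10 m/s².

Taking torques about support A:
Block: 6.85 × 10 = 68.5 N down at 0.666 m → arm 0.844 m, τ = 68.5 × 0.844 = 57.81 N·m clockwise.
Lamp: 4.59 × 10 = 45.9 N down at 0.52 m → arm 0.99 m, τ = 45.9 × 0.99 = 45.44 N·m clockwise.
Weight: 59.2 × 10 = 592 N down at 0.21 m → arm 1.3 m, τ = 592 × 1.3 = 769.6 N·m clockwise.
Net load moment about support A = 872.9 N·m clockwise.
Reaction R at support B is upward at 0.08 m, arm 1.43 m → moment R × 1.43 counterclockwise.
For rotational equilibrium, R × 1.43 = 872.9, so R = 610 N.

R_B ≈ 610 N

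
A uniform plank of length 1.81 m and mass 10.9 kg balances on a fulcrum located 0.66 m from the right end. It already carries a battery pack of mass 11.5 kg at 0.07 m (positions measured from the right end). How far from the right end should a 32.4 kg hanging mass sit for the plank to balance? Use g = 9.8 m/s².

x ≈ 0.787 m from the right end

Take moments about the fulcrum (at 0.66 m from the right end).
Beam weight: 10.9 × 9.8 = 106.8 N down at 0.905 m → arm 0.245 m, τ = 106.8 × 0.245 = 26.17 N·m counterclockwise.
Battery pack: 11.5 × 9.8 = 112.7 N down at 0.07 m → arm 0.59 m, τ = 112.7 × 0.59 = 66.49 N·m clockwise.
Net moment of existing loads = 40.32 N·m clockwise.
The hanging mass weighs 32.4 × 9.8 = 317.5 N and must supply an equal counterclockwise moment, so its lever arm about the fulcrum is 40.32 / 317.5 = 0.127 m.
That puts it at 0.66 + 0.127 = 0.787 m from the right end.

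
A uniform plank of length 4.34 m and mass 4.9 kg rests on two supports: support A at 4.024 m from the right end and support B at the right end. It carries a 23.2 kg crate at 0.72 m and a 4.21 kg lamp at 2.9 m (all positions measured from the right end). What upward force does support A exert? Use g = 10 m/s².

R_A ≈ 98.3 N

Taking torques about support B:
Beam weight: 4.9 × 10 = 49 N down at 2.17 m → arm 2.17 m, τ = 49 × 2.17 = 106.3 N·m counterclockwise.
Crate: 23.2 × 10 = 232 N down at 0.72 m → arm 0.72 m, τ = 232 × 0.72 = 167 N·m counterclockwise.
Lamp: 4.21 × 10 = 42.1 N down at 2.9 m → arm 2.9 m, τ = 42.1 × 2.9 = 122.1 N·m counterclockwise.
Net load moment about support B = 395.4 N·m counterclockwise.
Reaction R at support A is upward at 4.024 m, arm 4.024 m → moment R × 4.024 clockwise.
Στ = 0 ⇒ R × 4.024 = 395.4 ⇒ R = 98.3 N.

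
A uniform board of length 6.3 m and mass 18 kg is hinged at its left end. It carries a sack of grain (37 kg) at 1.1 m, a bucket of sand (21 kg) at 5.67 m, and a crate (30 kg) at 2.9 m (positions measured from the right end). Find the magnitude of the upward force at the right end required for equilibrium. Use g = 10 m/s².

Taking torques about the left end:
Beam weight: 18 × 10 = 180 N down at 3.15 m → arm 3.15 m, τ = 180 × 3.15 = 567 N·m clockwise.
Sack of grain: 37 × 10 = 370 N down at 1.1 m → arm 5.2 m, τ = 370 × 5.2 = 1924 N·m clockwise.
Bucket of sand: 21 × 10 = 210 N down at 5.67 m → arm 0.63 m, τ = 210 × 0.63 = 132.3 N·m clockwise.
Crate: 30 × 10 = 300 N down at 2.9 m → arm 3.4 m, τ = 300 × 3.4 = 1020 N·m clockwise.
Net moment of the loads = 3643 N·m clockwise.
The upward force F acts at the right end, arm 6.3 m, giving F × 6.3 counterclockwise.
Balancing moments: F × 6.3 = 3643, giving F = 3643 / 6.3 = 578 N.

F ≈ 578 N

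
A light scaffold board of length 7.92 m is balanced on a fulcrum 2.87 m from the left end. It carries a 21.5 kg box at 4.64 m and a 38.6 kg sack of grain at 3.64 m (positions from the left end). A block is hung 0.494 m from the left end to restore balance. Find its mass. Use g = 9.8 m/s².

m ≈ 28.5 kg

Sum moments about the fulcrum (at 2.87 m from the left end) (the support reaction has zero arm there).
Box: 21.5 × 9.8 = 210.7 N down at 4.64 m → arm 1.77 m, τ = 210.7 × 1.77 = 372.9 N·m clockwise.
Sack of grain: 38.6 × 9.8 = 378.3 N down at 3.64 m → arm 0.77 m, τ = 378.3 × 0.77 = 291.3 N·m clockwise.
Net moment of known loads = 664.2 N·m clockwise.
An unknown mass m at 0.494 m has arm 2.376 m; its moment is m·g·2.376 counterclockwise.
Στ = 0 ⇒ m × 9.8 × 2.376 = 664.2 ⇒ m = 664.2 / (9.8 × 2.376) = 28.5 kg.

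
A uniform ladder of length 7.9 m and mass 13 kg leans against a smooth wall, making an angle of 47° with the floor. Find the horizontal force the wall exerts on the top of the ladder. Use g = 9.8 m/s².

Choose the foot of the ladder as the axis so the floor normal and friction both act there and drop out.
Ladder weight 13×9.8 = 127.4 N acts at 3.95 m along the ladder; its horizontal arm is 3.95·cos47° = 2.694 m → τ = 343.2 N·m clockwise.
Wall normal N acts horizontally at the top; its moment arm is the height L sinθ = 7.9·sin47° = 5.778 m, counterclockwise.
Στ = 0 ⇒ N × 5.778 = 343.2 ⇒ N = 59.4 N.

N_wall ≈ 59.4 N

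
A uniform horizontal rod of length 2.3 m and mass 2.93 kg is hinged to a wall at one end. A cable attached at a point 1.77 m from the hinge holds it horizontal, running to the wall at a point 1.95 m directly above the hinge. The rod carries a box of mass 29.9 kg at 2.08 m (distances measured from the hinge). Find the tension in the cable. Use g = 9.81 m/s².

T ≈ 491 N

About the hinge:
Beam weight: 2.93 × 9.81 = 28.74 N down at 1.15 m → arm 1.15 m, τ = 28.74 × 1.15 = 33.05 N·m clockwise.
Box: 29.9 × 9.81 = 293.3 N down at 2.08 m → arm 2.08 m, τ = 293.3 × 2.08 = 610.1 N·m clockwise.
Total clockwise load moment = 643.1 N·m.
The cable tension T acts at 1.77 m; only its component perpendicular to the rod, T sinθ, produces torque. sinθ = h/√(h²+d²) = 1.95/√(1.95²+1.77²) = 0.7405.
For rotational equilibrium, T × 1.77 × 0.7405 = 643.1, so T = 643.1 / 1.311 = 491 N.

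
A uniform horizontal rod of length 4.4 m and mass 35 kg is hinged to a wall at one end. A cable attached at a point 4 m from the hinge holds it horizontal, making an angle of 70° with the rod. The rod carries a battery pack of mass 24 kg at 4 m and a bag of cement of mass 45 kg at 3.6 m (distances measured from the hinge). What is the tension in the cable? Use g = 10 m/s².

Choose the hinge as the axis so the unknown hinge reaction has zero arm there.
Beam weight: 35 × 10 = 350 N down at 2.2 m → arm 2.2 m, τ = 350 × 2.2 = 770 N·m clockwise.
Battery pack: 24 × 10 = 240 N down at 4 m → arm 4 m, τ = 240 × 4 = 960 N·m clockwise.
Bag of cement: 45 × 10 = 450 N down at 3.6 m → arm 3.6 m, τ = 450 × 3.6 = 1620 N·m clockwise.
Total clockwise load moment = 3350 N·m.
The cable tension T acts at 4 m; only its component perpendicular to the rod, T sinθ, produces torque. sin 70° = 0.9397.
Στ = 0 ⇒ T × 4 × 0.9397 = 3350 ⇒ T = 3350 / 3.759 = 891 N.

T ≈ 891 N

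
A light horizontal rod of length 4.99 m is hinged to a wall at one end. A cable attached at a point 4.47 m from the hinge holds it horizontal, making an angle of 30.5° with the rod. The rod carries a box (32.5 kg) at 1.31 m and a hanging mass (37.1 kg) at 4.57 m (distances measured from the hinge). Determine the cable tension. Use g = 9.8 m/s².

About the hinge:
Box: 32.5 × 9.8 = 318.5 N down at 1.31 m → arm 1.31 m, τ = 318.5 × 1.31 = 417.2 N·m clockwise.
Hanging mass: 37.1 × 9.8 = 363.6 N down at 4.57 m → arm 4.57 m, τ = 363.6 × 4.57 = 1662 N·m clockwise.
Total clockwise load moment = 2079 N·m.
The cable tension T acts at 4.47 m; only its component perpendicular to the rod, T sinθ, produces torque. sin 30.5° = 0.5075.
For rotational equilibrium, T × 4.47 × 0.5075 = 2079, so T = 2079 / 2.269 = 916 N.

T ≈ 916 N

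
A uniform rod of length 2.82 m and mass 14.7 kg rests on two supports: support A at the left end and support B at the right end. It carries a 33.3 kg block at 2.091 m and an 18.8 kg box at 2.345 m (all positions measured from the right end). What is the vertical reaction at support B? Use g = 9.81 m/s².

R_B ≈ 188 N

About support A:
Beam weight: 14.7 × 9.81 = 144.2 N down at 1.41 m → arm 1.41 m, τ = 144.2 × 1.41 = 203.3 N·m clockwise.
Block: 33.3 × 9.81 = 326.7 N down at 2.091 m → arm 0.729 m, τ = 326.7 × 0.729 = 238.2 N·m clockwise.
Box: 18.8 × 9.81 = 184.4 N down at 2.345 m → arm 0.475 m, τ = 184.4 × 0.475 = 87.59 N·m clockwise.
Net load moment about support A = 529.1 N·m clockwise.
Reaction R at support B is upward at 0 m, arm 2.82 m → moment R × 2.82 counterclockwise.
Στ = 0 ⇒ R × 2.82 = 529.1 ⇒ R = 188 N.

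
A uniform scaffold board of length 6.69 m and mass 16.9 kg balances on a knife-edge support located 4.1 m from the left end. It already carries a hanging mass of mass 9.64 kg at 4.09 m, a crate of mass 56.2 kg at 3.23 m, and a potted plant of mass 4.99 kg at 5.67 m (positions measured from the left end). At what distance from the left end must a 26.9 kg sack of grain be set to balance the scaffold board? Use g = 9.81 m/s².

x ≈ 6.1 m from the left end

Take moments about the knife-edge support (at 4.1 m from the left end).
Beam weight: 16.9 × 9.81 = 165.8 N down at 3.345 m → arm 0.755 m, τ = 165.8 × 0.755 = 125.2 N·m counterclockwise.
Hanging mass: 9.64 × 9.81 = 94.57 N down at 4.09 m → arm 0.01 m, τ = 94.57 × 0.01 = 0.9457 N·m counterclockwise.
Crate: 56.2 × 9.81 = 551.3 N down at 3.23 m → arm 0.87 m, τ = 551.3 × 0.87 = 479.6 N·m counterclockwise.
Potted plant: 4.99 × 9.81 = 48.95 N down at 5.67 m → arm 1.57 m, τ = 48.95 × 1.57 = 76.85 N·m clockwise.
Net moment of existing loads = 528.9 N·m counterclockwise.
The sack of grain weighs 26.9 × 9.81 = 263.9 N and must supply an equal clockwise moment, so its lever arm about the knife-edge support is 528.9 / 263.9 = 2 m.
That puts it at 4.1 + 2 = 6.1 m from the left end.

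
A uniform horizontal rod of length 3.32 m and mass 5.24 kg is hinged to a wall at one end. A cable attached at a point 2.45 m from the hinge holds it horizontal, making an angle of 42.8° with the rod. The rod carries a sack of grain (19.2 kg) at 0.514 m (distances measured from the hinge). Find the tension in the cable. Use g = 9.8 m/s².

T ≈ 109 N

Taking torques about the hinge:
Beam weight: 5.24 × 9.8 = 51.35 N down at 1.66 m → arm 1.66 m, τ = 51.35 × 1.66 = 85.24 N·m clockwise.
Sack of grain: 19.2 × 9.8 = 188.2 N down at 0.514 m → arm 0.514 m, τ = 188.2 × 0.514 = 96.73 N·m clockwise.
Total clockwise load moment = 182 N·m.
The cable tension T acts at 2.45 m; only its component perpendicular to the rod, T sinθ, produces torque. sin 42.8° = 0.6794.
For rotational equilibrium, T × 2.45 × 0.6794 = 182, so T = 182 / 1.665 = 109 N.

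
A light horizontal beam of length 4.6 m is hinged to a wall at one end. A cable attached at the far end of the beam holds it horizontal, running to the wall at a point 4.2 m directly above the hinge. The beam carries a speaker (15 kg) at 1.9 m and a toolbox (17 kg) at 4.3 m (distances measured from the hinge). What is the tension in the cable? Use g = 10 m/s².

T ≈ 328 N

Sum moments about the hinge (the unknown hinge reaction has zero arm there).
Speaker: 15 × 10 = 150 N down at 1.9 m → arm 1.9 m, τ = 150 × 1.9 = 285 N·m clockwise.
Toolbox: 17 × 10 = 170 N down at 4.3 m → arm 4.3 m, τ = 170 × 4.3 = 731 N·m clockwise.
Total clockwise load moment = 1016 N·m.
The cable tension T acts at 4.6 m; only its component perpendicular to the beam, T sinθ, produces torque. sinθ = h/√(h²+d²) = 4.2/√(4.2²+4.6²) = 0.6743.
Balancing moments: T × 4.6 × 0.6743 = 1016, giving T = 1016 / 3.102 = 328 N.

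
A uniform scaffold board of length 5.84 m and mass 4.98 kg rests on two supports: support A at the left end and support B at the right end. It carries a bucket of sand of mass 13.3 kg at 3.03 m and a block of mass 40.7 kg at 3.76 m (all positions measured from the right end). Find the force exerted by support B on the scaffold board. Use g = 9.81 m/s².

R_B ≈ 229 N

Sum moments about support A (its reaction then has zero moment arm).
Beam weight: 4.98 × 9.81 = 48.85 N down at 2.92 m → arm 2.92 m, τ = 48.85 × 2.92 = 142.6 N·m clockwise.
Bucket of sand: 13.3 × 9.81 = 130.5 N down at 3.03 m → arm 2.81 m, τ = 130.5 × 2.81 = 366.7 N·m clockwise.
Block: 40.7 × 9.81 = 399.3 N down at 3.76 m → arm 2.08 m, τ = 399.3 × 2.08 = 830.5 N·m clockwise.
Net load moment about support A = 1340 N·m clockwise.
Reaction R at support B is upward at 0 m, arm 5.84 m → moment R × 5.84 counterclockwise.
Balancing moments: R × 5.84 = 1340, giving R = 229 N.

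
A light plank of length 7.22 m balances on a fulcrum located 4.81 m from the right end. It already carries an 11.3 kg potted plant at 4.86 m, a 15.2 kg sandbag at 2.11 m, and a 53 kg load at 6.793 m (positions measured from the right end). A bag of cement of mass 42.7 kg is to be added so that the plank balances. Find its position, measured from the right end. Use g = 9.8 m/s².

About the fulcrum (at 4.81 m from the right end):
Potted plant: 11.3 × 9.8 = 110.7 N down at 4.86 m → arm 0.05 m, τ = 110.7 × 0.05 = 5.535 N·m counterclockwise.
Sandbag: 15.2 × 9.8 = 149 N down at 2.11 m → arm 2.7 m, τ = 149 × 2.7 = 402.3 N·m clockwise.
Load: 53 × 9.8 = 519.4 N down at 6.793 m → arm 1.983 m, τ = 519.4 × 1.983 = 1030 N·m counterclockwise.
Net moment of existing loads = 633.2 N·m counterclockwise.
The bag of cement weighs 42.7 × 9.8 = 418.5 N and must supply an equal clockwise moment, so its lever arm about the fulcrum is 633.2 / 418.5 = 1.51 m.
That puts it at 4.81 − 1.51 = 3.3 m from the right end.

x ≈ 3.3 m from the right end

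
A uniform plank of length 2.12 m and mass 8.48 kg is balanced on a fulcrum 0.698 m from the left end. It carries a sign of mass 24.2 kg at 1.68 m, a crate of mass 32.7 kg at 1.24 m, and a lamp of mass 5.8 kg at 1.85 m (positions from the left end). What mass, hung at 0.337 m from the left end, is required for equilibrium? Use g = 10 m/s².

Take moments about the fulcrum (at 0.698 m from the left end).
Beam weight: 8.48 × 10 = 84.8 N down at 1.06 m → arm 0.362 m, τ = 84.8 × 0.362 = 30.7 N·m clockwise.
Sign: 24.2 × 10 = 242 N down at 1.68 m → arm 0.982 m, τ = 242 × 0.982 = 237.6 N·m clockwise.
Crate: 32.7 × 10 = 327 N down at 1.24 m → arm 0.542 m, τ = 327 × 0.542 = 177.2 N·m clockwise.
Lamp: 5.8 × 10 = 58 N down at 1.85 m → arm 1.152 m, τ = 58 × 1.152 = 66.82 N·m clockwise.
Net moment of known loads = 512.3 N·m clockwise.
An unknown mass m at 0.337 m has arm 0.361 m; its moment is m·g·0.361 counterclockwise.
Setting net torque to zero: m × 10 × 0.361 = 512.3 → m = 512.3 / (10 × 0.361) = 142 kg.

m ≈ 142 kg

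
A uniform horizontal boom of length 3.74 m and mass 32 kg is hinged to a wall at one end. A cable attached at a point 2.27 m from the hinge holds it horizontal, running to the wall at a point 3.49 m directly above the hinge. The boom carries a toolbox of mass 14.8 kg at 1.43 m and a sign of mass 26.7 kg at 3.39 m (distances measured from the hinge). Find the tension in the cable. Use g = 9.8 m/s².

Choose the hinge as the axis so the unknown hinge reaction has zero arm there.
Beam weight: 32 × 9.8 = 313.6 N down at 1.87 m → arm 1.87 m, τ = 313.6 × 1.87 = 586.4 N·m clockwise.
Toolbox: 14.8 × 9.8 = 145 N down at 1.43 m → arm 1.43 m, τ = 145 × 1.43 = 207.3 N·m clockwise.
Sign: 26.7 × 9.8 = 261.7 N down at 3.39 m → arm 3.39 m, τ = 261.7 × 3.39 = 887.2 N·m clockwise.
Total clockwise load moment = 1681 N·m.
The cable tension T acts at 2.27 m; only its component perpendicular to the boom, T sinθ, produces torque. sinθ = h/√(h²+d²) = 3.49/√(3.49²+2.27²) = 0.8383.
For rotational equilibrium, T × 2.27 × 0.8383 = 1681, so T = 1681 / 1.903 = 883 N.

T ≈ 883 N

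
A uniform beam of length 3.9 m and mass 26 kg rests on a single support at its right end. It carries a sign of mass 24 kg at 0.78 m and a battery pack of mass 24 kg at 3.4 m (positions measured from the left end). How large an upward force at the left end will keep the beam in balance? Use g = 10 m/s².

Choose the right end as the axis so the unknown pivot reaction has zero arm there.
Beam weight: 26 × 10 = 260 N down at 1.95 m → arm 1.95 m, τ = 260 × 1.95 = 507 N·m counterclockwise.
Sign: 24 × 10 = 240 N down at 0.78 m → arm 3.12 m, τ = 240 × 3.12 = 748.8 N·m counterclockwise.
Battery pack: 24 × 10 = 240 N down at 3.4 m → arm 0.5 m, τ = 240 × 0.5 = 120 N·m counterclockwise.
Net moment of the loads = 1376 N·m counterclockwise.
The upward force F acts at the left end, arm 3.9 m, giving F × 3.9 clockwise.
Balancing moments: F × 3.9 = 1376, giving F = 1376 / 3.9 = 353 N.

F ≈ 353 N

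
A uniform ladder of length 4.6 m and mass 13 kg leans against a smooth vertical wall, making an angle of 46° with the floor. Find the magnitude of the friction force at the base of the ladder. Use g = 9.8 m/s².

f ≈ 61.5 N

Take moments about the foot of the ladder.
Ladder weight 13×9.8 = 127.4 N acts at 2.3 m along the ladder; its horizontal arm is 2.3·cos46° = 1.598 m → τ = 203.6 N·m clockwise.
Wall normal N acts horizontally at the top; its moment arm is the height L sinθ = 4.6·sin46° = 3.309 m, counterclockwise.
Setting net torque to zero: N × 3.309 = 203.6 → N = 61.5 N.
ΣFx = 0: friction at the foot balances the wall's push, so f = N_wall = 61.5 N.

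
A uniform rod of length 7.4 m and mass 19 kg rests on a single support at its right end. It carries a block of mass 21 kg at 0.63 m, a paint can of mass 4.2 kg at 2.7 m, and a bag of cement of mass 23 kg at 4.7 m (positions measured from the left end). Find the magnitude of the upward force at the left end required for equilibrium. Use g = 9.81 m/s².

F ≈ 390 N

Taking torques about the right end:
Beam weight: 19 × 9.81 = 186.4 N down at 3.7 m → arm 3.7 m, τ = 186.4 × 3.7 = 689.7 N·m counterclockwise.
Block: 21 × 9.81 = 206 N down at 0.63 m → arm 6.77 m, τ = 206 × 6.77 = 1395 N·m counterclockwise.
Paint can: 4.2 × 9.81 = 41.2 N down at 2.7 m → arm 4.7 m, τ = 41.2 × 4.7 = 193.6 N·m counterclockwise.
Bag of cement: 23 × 9.81 = 225.6 N down at 4.7 m → arm 2.7 m, τ = 225.6 × 2.7 = 609.1 N·m counterclockwise.
Net moment of the loads = 2887 N·m counterclockwise.
The upward force F acts at the left end, arm 7.4 m, giving F × 7.4 clockwise.
Balancing moments: F × 7.4 = 2887, giving F = 2887 / 7.4 = 390 N.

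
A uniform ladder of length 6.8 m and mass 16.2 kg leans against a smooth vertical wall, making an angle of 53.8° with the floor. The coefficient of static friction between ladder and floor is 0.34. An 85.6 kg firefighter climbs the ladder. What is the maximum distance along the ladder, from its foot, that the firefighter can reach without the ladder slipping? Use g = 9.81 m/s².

Taking torques about the foot of the ladder:
Ladder weight 16.2×9.81 = 158.9 N acts at 3.4 m along the ladder; its horizontal arm is 3.4·cos53.8° = 2.008 m → τ = 319.1 N·m clockwise.
Firefighter weight 85.6×9.81 = 839.7 N at distance d → arm d·cos53.8° → τ = 839.7·d·0.5906 clockwise.
Wall normal N at the top has arm L sinθ = 5.487 m counterclockwise, so Στ = 0 gives N·5.487 = 319.1 + 495.9·d.
ΣFy = 0 ⇒ N_floor = 998.6 N, so the maximum friction is μ_s·N_floor = 0.34×998.6 = 339.5 N. ΣFx = 0 ⇒ N_wall = f, so at the slipping point N = 339.5 N.
Substituting: 339.5×5.487 = 319.1 + 495.9·d ⇒ d = (1863 − 319.1) / 495.9 = 3.11 m.

d ≈ 3.11 m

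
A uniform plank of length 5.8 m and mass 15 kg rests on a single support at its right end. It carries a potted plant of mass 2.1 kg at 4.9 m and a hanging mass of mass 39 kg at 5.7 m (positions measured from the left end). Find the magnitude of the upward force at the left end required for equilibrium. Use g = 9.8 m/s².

F ≈ 83.3 N

Choose the right end as the axis so the unknown pivot reaction has zero arm there.
Beam weight: 15 × 9.8 = 147 N down at 2.9 m → arm 2.9 m, τ = 147 × 2.9 = 426.3 N·m counterclockwise.
Potted plant: 2.1 × 9.8 = 20.58 N down at 4.9 m → arm 0.9 m, τ = 20.58 × 0.9 = 18.52 N·m counterclockwise.
Hanging mass: 39 × 9.8 = 382.2 N down at 5.7 m → arm 0.1 m, τ = 382.2 × 0.1 = 38.22 N·m counterclockwise.
Net moment of the loads = 483 N·m counterclockwise.
The upward force F acts at the left end, arm 5.8 m, giving F × 5.8 clockwise.
Balancing moments: F × 5.8 = 483, giving F = 483 / 5.8 = 83.3 N.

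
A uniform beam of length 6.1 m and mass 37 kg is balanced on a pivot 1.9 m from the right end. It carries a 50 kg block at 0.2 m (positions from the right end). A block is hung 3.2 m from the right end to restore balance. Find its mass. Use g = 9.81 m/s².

About the pivot (at 1.9 m from the right end):
Beam weight: 37 × 9.81 = 363 N down at 3.05 m → arm 1.15 m, τ = 363 × 1.15 = 417.4 N·m counterclockwise.
Block: 50 × 9.81 = 490.5 N down at 0.2 m → arm 1.7 m, τ = 490.5 × 1.7 = 833.9 N·m clockwise.
Net moment of known loads = 416.5 N·m clockwise.
An unknown mass m at 3.2 m has arm 1.3 m; its moment is m·g·1.3 counterclockwise.
Στ = 0 ⇒ m × 9.81 × 1.3 = 416.5 ⇒ m = 416.5 / (9.81 × 1.3) = 32.7 kg.

m ≈ 32.7 kg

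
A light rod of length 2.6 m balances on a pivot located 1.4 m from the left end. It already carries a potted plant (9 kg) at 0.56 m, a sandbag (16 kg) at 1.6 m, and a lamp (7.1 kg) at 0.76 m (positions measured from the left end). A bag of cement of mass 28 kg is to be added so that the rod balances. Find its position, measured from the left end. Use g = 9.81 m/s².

About the pivot (at 1.4 m from the left end):
Potted plant: 9 × 9.81 = 88.29 N down at 0.56 m → arm 0.84 m, τ = 88.29 × 0.84 = 74.16 N·m counterclockwise.
Sandbag: 16 × 9.81 = 157 N down at 1.6 m → arm 0.2 m, τ = 157 × 0.2 = 31.4 N·m clockwise.
Lamp: 7.1 × 9.81 = 69.65 N down at 0.76 m → arm 0.64 m, τ = 69.65 × 0.64 = 44.58 N·m counterclockwise.
Net moment of existing loads = 87.34 N·m counterclockwise.
The bag of cement weighs 28 × 9.81 = 274.7 N and must supply an equal clockwise moment, so its lever arm about the pivot is 87.34 / 274.7 = 0.318 m.
That puts it at 1.4 + 0.318 = 1.72 m from the left end.

x ≈ 1.72 m from the left end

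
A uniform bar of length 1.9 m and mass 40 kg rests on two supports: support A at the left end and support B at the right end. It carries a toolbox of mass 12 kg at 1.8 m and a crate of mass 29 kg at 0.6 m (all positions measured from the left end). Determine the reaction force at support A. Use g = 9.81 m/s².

Taking torques about support B:
Beam weight: 40 × 9.81 = 392.4 N down at 0.95 m → arm 0.95 m, τ = 392.4 × 0.95 = 372.8 N·m counterclockwise.
Toolbox: 12 × 9.81 = 117.7 N down at 1.8 m → arm 0.1 m, τ = 117.7 × 0.1 = 11.77 N·m counterclockwise.
Crate: 29 × 9.81 = 284.5 N down at 0.6 m → arm 1.3 m, τ = 284.5 × 1.3 = 369.9 N·m counterclockwise.
Net load moment about support B = 754.5 N·m counterclockwise.
Reaction R at support A is upward at 0 m, arm 1.9 m → moment R × 1.9 clockwise.
Στ = 0 ⇒ R × 1.9 = 754.5 ⇒ R = 397 N.

R_A ≈ 397 N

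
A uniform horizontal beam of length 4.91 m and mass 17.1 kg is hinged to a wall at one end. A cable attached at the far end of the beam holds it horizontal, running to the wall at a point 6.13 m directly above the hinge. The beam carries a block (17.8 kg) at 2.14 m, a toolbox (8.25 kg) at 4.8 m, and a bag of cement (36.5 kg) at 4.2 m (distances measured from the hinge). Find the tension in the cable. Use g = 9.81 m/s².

Sum moments about the hinge (the unknown hinge reaction has zero arm there).
Beam weight: 17.1 × 9.81 = 167.8 N down at 2.455 m → arm 2.455 m, τ = 167.8 × 2.455 = 411.9 N·m clockwise.
Block: 17.8 × 9.81 = 174.6 N down at 2.14 m → arm 2.14 m, τ = 174.6 × 2.14 = 373.6 N·m clockwise.
Toolbox: 8.25 × 9.81 = 80.93 N down at 4.8 m → arm 4.8 m, τ = 80.93 × 4.8 = 388.5 N·m clockwise.
Bag of cement: 36.5 × 9.81 = 358.1 N down at 4.2 m → arm 4.2 m, τ = 358.1 × 4.2 = 1504 N·m clockwise.
Total clockwise load moment = 2678 N·m.
The cable tension T acts at 4.91 m; only its component perpendicular to the beam, T sinθ, produces torque. sinθ = h/√(h²+d²) = 6.13/√(6.13²+4.91²) = 0.7805.
Setting net torque to zero: T × 4.91 × 0.7805 = 2678 → T = 2678 / 3.832 = 699 N.

T ≈ 699 N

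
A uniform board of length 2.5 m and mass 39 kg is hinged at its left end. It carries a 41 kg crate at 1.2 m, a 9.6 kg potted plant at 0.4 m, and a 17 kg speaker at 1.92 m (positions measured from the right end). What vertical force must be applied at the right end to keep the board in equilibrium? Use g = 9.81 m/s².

Taking torques about the left end:
Beam weight: 39 × 9.81 = 382.6 N down at 1.25 m → arm 1.25 m, τ = 382.6 × 1.25 = 478.2 N·m clockwise.
Crate: 41 × 9.81 = 402.2 N down at 1.2 m → arm 1.3 m, τ = 402.2 × 1.3 = 522.9 N·m clockwise.
Potted plant: 9.6 × 9.81 = 94.18 N down at 0.4 m → arm 2.1 m, τ = 94.18 × 2.1 = 197.8 N·m clockwise.
Speaker: 17 × 9.81 = 166.8 N down at 1.92 m → arm 0.58 m, τ = 166.8 × 0.58 = 96.74 N·m clockwise.
Net moment of the loads = 1296 N·m clockwise.
The upward force F acts at the right end, arm 2.5 m, giving F × 2.5 counterclockwise.
Setting net torque to zero: F × 2.5 = 1296 → F = 1296 / 2.5 = 518 N.

F ≈ 518 N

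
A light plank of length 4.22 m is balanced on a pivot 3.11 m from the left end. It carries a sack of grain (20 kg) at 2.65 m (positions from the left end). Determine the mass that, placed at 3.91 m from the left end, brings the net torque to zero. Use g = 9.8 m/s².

Choose the pivot (at 3.11 m from the left end) as the axis so the support reaction has zero arm there.
Sack of grain: 20 × 9.8 = 196 N down at 2.65 m → arm 0.46 m, τ = 196 × 0.46 = 90.16 N·m counterclockwise.
Net moment of known loads = 90.16 N·m counterclockwise.
An unknown mass m at 3.91 m has arm 0.8 m; its moment is m·g·0.8 clockwise.
Balancing moments: m × 9.8 × 0.8 = 90.16, giving m = 90.16 / (9.8 × 0.8) = 11.5 kg.

m ≈ 11.5 kg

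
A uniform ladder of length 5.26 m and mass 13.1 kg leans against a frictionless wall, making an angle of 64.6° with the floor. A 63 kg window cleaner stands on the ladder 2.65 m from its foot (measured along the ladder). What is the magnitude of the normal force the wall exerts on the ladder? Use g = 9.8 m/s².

Sum moments about the foot of the ladder (the floor normal and friction both act there and drop out).
Ladder weight 13.1×9.8 = 128.4 N acts at 2.63 m along the ladder; its horizontal arm is 2.63·cos64.6° = 1.128 m → τ = 144.8 N·m clockwise.
Window cleaner: 63×9.8 = 617.4 N at 2.65 m → arm 1.137 m → τ = 702 N·m clockwise.
Wall normal N acts horizontally at the top; its moment arm is the height L sinθ = 5.26·sin64.6° = 4.752 m, counterclockwise.
Στ = 0 ⇒ N × 4.752 = 846.8 ⇒ N = 178 N.

N_wall ≈ 178 N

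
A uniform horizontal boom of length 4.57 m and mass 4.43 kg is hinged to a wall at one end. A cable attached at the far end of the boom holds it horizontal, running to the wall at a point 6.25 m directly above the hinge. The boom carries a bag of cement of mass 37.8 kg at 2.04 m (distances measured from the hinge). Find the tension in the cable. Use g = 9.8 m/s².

T ≈ 232 N

Choose the hinge as the axis so the unknown hinge reaction has zero arm there.
Beam weight: 4.43 × 9.8 = 43.41 N down at 2.285 m → arm 2.285 m, τ = 43.41 × 2.285 = 99.19 N·m clockwise.
Bag of cement: 37.8 × 9.8 = 370.4 N down at 2.04 m → arm 2.04 m, τ = 370.4 × 2.04 = 755.6 N·m clockwise.
Total clockwise load moment = 854.8 N·m.
The cable tension T acts at 4.57 m; only its component perpendicular to the boom, T sinθ, produces torque. sinθ = h/√(h²+d²) = 6.25/√(6.25²+4.57²) = 0.8072.
Setting net torque to zero: T × 4.57 × 0.8072 = 854.8 → T = 854.8 / 3.689 = 232 N.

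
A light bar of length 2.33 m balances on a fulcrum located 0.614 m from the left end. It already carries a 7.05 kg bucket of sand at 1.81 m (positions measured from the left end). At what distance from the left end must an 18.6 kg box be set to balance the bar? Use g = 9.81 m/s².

x ≈ 0.161 m from the left end

Sum moments about the fulcrum (at 0.614 m from the left end) (the support reaction has zero arm there).
Bucket of sand: 7.05 × 9.81 = 69.16 N down at 1.81 m → arm 1.196 m, τ = 69.16 × 1.196 = 82.72 N·m clockwise.
Net moment of existing loads = 82.72 N·m clockwise.
The box weighs 18.6 × 9.81 = 182.5 N and must supply an equal counterclockwise moment, so its lever arm about the fulcrum is 82.72 / 182.5 = 0.453 m.
That puts it at 0.614 − 0.453 = 0.161 m from the left end.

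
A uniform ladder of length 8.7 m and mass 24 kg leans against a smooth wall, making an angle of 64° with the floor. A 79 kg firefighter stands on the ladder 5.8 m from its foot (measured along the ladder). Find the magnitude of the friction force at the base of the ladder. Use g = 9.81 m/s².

Take moments about the foot of the ladder.
Ladder weight 24×9.81 = 235.4 N acts at 4.35 m along the ladder; its horizontal arm is 4.35·cos64° = 1.907 m → τ = 448.9 N·m clockwise.
Firefighter: 79×9.81 = 775 N at 5.8 m → arm 2.543 m → τ = 1971 N·m clockwise.
Wall normal N acts horizontally at the top; its moment arm is the height L sinθ = 8.7·sin64° = 7.82 m, counterclockwise.
Setting net torque to zero: N × 7.82 = 2420 → N = 309 N.
ΣFx = 0: friction at the foot balances the wall's push, so f = N_wall = 309 N.

f ≈ 309 N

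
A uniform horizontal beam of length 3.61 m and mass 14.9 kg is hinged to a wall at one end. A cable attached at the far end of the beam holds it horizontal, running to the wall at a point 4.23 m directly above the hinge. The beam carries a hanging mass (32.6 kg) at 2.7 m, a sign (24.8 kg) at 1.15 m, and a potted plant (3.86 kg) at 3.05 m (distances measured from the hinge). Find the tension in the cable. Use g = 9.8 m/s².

T ≈ 554 N

Taking torques about the hinge:
Beam weight: 14.9 × 9.8 = 146 N down at 1.805 m → arm 1.805 m, τ = 146 × 1.805 = 263.5 N·m clockwise.
Hanging mass: 32.6 × 9.8 = 319.5 N down at 2.7 m → arm 2.7 m, τ = 319.5 × 2.7 = 862.7 N·m clockwise.
Sign: 24.8 × 9.8 = 243 N down at 1.15 m → arm 1.15 m, τ = 243 × 1.15 = 279.4 N·m clockwise.
Potted plant: 3.86 × 9.8 = 37.83 N down at 3.05 m → arm 3.05 m, τ = 37.83 × 3.05 = 115.4 N·m clockwise.
Total clockwise load moment = 1521 N·m.
The cable tension T acts at 3.61 m; only its component perpendicular to the beam, T sinθ, produces torque. sinθ = h/√(h²+d²) = 4.23/√(4.23²+3.61²) = 0.7607.
For rotational equilibrium, T × 3.61 × 0.7607 = 1521, so T = 1521 / 2.746 = 554 N.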